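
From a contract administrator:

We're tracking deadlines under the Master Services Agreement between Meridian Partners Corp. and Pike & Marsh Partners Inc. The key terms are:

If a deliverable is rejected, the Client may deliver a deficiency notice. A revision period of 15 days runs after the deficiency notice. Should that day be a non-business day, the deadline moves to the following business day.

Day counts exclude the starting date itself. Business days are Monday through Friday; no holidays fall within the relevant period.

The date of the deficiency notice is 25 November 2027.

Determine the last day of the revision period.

The last day of the revision period: 25 November 2027 + 15 days = 10 December 2027. 10 December 2027 is a Friday, so no roll-forward applies.

10 December 2027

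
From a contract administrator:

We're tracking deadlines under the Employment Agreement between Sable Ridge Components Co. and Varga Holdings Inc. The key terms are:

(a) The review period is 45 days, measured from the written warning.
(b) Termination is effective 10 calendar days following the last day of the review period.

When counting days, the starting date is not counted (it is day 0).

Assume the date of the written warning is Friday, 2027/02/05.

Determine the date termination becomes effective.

2027/04/01

The last day of the review period: 2027/02/05 + 45 days = 2027/03/22.
The date termination becomes effective: 10 calendar days after 2027/03/22 is 2027/04/01.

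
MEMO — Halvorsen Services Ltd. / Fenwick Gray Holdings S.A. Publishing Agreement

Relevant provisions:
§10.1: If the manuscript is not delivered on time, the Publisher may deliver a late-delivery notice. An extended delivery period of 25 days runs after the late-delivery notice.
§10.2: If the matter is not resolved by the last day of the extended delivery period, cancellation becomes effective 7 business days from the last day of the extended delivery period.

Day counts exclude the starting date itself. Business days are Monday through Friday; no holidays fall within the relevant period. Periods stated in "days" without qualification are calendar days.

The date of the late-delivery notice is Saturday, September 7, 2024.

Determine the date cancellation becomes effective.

Adding 25 calendar days to September 7, 2024 gives October 2, 2024, which is the last day of the extended delivery period.
The date cancellation becomes effective: counting 7 business days from Wednesday, October 2, 2024 (Oct 3, Oct 4, Oct 7, Oct 8, Oct 9, Oct 10, Oct 11, skipping weekends) reaches Friday, October 11, 2024.

October 11, 2024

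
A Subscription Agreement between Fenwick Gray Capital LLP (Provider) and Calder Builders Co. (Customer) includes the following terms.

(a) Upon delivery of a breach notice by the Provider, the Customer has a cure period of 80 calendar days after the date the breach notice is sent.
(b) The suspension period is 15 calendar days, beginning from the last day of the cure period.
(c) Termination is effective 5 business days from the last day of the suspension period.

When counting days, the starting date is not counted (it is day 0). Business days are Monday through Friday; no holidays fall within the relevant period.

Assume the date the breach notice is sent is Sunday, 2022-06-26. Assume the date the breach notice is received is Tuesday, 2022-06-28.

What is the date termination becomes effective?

Adding 80 calendar days to 2022-06-26 gives 2022-09-14, which is the last day of the cure period.
The last day of the suspension period: 2022-09-14 + 15 days = 2022-09-29.
The date termination becomes effective: 5 business days after Thursday, 2022-09-29, skipping weekends — Sep 30, Oct 3, Oct 4, Oct 5, Oct 6 — lands on Thursday, 2022-10-06.

2022-10-06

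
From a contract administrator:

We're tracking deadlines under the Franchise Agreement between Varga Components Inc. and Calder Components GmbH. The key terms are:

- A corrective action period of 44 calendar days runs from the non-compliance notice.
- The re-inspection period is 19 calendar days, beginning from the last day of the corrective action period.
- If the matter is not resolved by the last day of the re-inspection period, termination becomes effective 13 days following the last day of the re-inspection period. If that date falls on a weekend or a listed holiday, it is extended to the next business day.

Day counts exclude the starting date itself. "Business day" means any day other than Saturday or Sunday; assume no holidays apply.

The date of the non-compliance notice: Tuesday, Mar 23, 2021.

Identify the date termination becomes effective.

The last day of the corrective action period: 44 calendar days after Mar 23, 2021 is May 6, 2021.
The last day of the re-inspection period: May 6, 2021 + 19 days = May 25, 2021.
The date termination becomes effective: 13 calendar days after May 25, 2021 is Jun 7, 2021. Jun 7, 2021 is a Monday, so no roll-forward applies.

Jun 7, 2021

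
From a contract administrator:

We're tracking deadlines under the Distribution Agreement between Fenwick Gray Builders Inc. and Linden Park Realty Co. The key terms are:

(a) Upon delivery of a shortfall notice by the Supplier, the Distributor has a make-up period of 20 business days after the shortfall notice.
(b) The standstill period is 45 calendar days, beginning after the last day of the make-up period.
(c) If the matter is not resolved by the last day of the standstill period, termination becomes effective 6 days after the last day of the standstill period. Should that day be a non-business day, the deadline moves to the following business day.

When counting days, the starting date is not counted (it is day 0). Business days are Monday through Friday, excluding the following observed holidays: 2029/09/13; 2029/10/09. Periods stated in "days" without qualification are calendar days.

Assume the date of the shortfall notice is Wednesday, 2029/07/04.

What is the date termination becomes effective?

From Wednesday, 2029/07/04, 20 business days (Jul 5, Jul 6, Jul 9, Jul 10, …, Jul 30, Jul 31, Aug 1, skipping weekends) brings us to Wednesday, 2029/08/01, which is the last day of the make-up period.
The last day of the standstill period: 45 calendar days after 2029/08/01 is 2029/09/15.
Adding 6 calendar days to 2029/09/15 gives 2029/09/21, which is the date termination becomes effective. 2029/09/21 is a Friday and is not a listed holiday, so no roll-forward applies.

2029/09/21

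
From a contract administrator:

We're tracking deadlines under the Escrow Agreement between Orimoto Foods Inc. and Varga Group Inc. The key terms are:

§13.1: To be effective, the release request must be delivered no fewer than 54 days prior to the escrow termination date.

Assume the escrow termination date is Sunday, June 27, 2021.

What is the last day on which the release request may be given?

May 4, 2021

June 27, 2021 minus 54 days is May 4, 2021.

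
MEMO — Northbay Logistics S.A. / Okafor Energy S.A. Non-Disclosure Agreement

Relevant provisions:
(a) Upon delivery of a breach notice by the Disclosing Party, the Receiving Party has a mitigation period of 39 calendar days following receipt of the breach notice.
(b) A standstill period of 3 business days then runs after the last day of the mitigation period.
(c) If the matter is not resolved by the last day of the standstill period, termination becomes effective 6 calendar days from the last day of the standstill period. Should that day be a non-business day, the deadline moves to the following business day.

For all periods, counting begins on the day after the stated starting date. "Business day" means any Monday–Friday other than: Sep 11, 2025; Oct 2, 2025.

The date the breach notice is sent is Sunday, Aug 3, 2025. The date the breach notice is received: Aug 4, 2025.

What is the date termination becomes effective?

Sep 23, 2025

Adding 39 calendar days to Aug 4, 2025 gives Sep 12, 2025, which is the last day of the mitigation period.
The last day of the standstill period: 3 business days after Friday, Sep 12, 2025, skipping weekends — Sep 15, Sep 16, Sep 17 — lands on Wednesday, Sep 17, 2025.
Adding 6 calendar days to Sep 17, 2025 gives Sep 23, 2025, which is the date termination becomes effective. Sep 23, 2025 is a Tuesday and is not a listed holiday, so no roll-forward applies.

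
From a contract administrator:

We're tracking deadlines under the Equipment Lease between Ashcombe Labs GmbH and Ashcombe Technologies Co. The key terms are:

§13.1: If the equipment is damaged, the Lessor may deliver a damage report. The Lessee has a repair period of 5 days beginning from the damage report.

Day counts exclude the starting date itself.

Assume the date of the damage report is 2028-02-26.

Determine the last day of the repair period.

The last day of the repair period: 5 calendar days after 2028-02-26 is 2028-03-02.

2028-03-02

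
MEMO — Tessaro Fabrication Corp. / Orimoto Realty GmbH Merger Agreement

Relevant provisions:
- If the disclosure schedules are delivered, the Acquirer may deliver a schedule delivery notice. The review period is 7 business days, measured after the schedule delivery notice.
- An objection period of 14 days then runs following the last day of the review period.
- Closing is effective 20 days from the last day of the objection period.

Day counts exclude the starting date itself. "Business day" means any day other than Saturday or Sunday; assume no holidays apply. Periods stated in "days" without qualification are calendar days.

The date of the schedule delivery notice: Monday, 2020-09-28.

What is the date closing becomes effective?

2020-11-10

The last day of the review period: counting 7 business days from Monday, 2020-09-28 (Sep 29, Sep 30, Oct 1, Oct 2, Oct 5, Oct 6, Oct 7, skipping weekends) reaches Wednesday, 2020-10-07.
The last day of the objection period: 14 calendar days after 2020-10-07 is 2020-10-21.
The date closing becomes effective: 20 calendar days after 2020-10-21 is 2020-11-10.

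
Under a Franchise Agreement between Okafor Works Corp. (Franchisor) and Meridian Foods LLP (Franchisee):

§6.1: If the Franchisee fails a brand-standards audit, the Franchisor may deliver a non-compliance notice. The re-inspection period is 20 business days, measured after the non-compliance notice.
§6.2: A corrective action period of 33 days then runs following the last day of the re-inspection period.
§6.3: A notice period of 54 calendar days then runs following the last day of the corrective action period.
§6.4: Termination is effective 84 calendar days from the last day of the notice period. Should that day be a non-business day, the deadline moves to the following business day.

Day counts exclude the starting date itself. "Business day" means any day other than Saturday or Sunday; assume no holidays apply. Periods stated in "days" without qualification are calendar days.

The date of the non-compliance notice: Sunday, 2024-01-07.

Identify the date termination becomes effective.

The last day of the re-inspection period: 20 business days after Sunday, 2024-01-07, skipping weekends — Jan 8, Jan 9, Jan 10, Jan 11, …, Jan 31, Feb 1, Feb 2 — lands on Friday, 2024-02-02.
Adding 33 calendar days to 2024-02-02 gives 2024-03-06, which is the last day of the corrective action period.
The last day of the notice period: 54 calendar days after 2024-03-06 is 2024-04-29.
The date termination becomes effective: 84 calendar days after 2024-04-29 is 2024-07-22. 2024-07-22 is a Monday, so no roll-forward applies.

2024-07-22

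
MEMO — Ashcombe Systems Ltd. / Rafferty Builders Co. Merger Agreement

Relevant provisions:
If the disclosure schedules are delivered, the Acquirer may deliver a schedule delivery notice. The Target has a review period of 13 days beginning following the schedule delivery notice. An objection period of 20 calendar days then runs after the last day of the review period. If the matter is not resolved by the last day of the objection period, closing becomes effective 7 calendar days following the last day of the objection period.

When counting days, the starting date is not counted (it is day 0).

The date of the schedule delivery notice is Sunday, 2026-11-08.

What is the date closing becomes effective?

2026-12-18

Adding 13 calendar days to 2026-11-08 gives 2026-11-21, which is the last day of the review period.
The last day of the objection period: 2026-11-21 + 20 days = 2026-12-11.
The date closing becomes effective: 2026-12-11 + 7 days = 2026-12-18.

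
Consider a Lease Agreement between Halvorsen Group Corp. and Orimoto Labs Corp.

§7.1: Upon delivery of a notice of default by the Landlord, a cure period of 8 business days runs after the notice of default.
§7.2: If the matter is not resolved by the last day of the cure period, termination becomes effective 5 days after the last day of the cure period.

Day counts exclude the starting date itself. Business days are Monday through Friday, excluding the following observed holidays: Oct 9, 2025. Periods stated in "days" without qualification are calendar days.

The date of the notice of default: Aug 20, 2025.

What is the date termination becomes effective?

Sep 6, 2025

From Wednesday, Aug 20, 2025, 8 business days (Aug 21, Aug 22, Aug 25, Aug 26, Aug 27, Aug 28, Aug 29, Sep 1, skipping weekends) brings us to Monday, Sep 1, 2025, which is the last day of the cure period.
The date termination becomes effective: Sep 1, 2025 + 5 days = Sep 6, 2025.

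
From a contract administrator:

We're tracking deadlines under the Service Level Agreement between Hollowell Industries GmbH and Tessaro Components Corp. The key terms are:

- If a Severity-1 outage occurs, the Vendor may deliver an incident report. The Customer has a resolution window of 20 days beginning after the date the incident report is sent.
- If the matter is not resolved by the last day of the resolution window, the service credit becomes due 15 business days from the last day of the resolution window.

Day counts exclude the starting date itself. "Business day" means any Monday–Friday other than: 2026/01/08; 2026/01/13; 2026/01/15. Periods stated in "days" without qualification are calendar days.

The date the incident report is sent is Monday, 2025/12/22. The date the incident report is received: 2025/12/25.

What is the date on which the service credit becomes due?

2026/02/03

The last day of the resolution window: 20 calendar days after 2025/12/22 is 2026/01/11.
From Sunday, 2026/01/11, 15 business days (Jan 12, Jan 14, Jan 16, Jan 19, …, Jan 30, Feb 2, Feb 3, skipping weekends and the listed holidays on Jan 13, Jan 15) brings us to Tuesday, 2026/02/03, which is the date on which the service credit becomes due.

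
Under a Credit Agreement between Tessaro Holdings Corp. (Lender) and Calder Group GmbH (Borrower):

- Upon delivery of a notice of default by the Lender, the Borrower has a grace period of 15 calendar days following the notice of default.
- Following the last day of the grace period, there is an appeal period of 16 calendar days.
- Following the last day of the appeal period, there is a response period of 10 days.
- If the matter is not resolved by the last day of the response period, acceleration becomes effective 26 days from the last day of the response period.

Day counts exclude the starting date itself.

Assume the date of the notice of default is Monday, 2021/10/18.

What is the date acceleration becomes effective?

2021/12/24

The last day of the grace period: 15 calendar days after 2021/10/18 is 2021/11/02.
The last day of the appeal period: 16 calendar days after 2021/11/02 is 2021/11/18.
The last day of the response period: 10 calendar days after 2021/11/18 is 2021/11/28.
Adding 26 calendar days to 2021/11/28 gives 2021/12/24, which is the date acceleration becomes effective.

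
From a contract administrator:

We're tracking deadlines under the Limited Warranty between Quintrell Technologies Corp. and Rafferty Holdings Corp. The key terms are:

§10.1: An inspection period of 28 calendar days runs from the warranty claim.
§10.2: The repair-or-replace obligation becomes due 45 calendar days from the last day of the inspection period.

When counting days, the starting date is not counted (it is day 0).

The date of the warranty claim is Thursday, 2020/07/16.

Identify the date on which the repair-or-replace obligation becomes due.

2020/09/27

Adding 28 calendar days to 2020/07/16 gives 2020/08/13, which is the last day of the inspection period.
Adding 45 calendar days to 2020/08/13 gives 2020/09/27, which is the date on which the repair-or-replace obligation becomes due.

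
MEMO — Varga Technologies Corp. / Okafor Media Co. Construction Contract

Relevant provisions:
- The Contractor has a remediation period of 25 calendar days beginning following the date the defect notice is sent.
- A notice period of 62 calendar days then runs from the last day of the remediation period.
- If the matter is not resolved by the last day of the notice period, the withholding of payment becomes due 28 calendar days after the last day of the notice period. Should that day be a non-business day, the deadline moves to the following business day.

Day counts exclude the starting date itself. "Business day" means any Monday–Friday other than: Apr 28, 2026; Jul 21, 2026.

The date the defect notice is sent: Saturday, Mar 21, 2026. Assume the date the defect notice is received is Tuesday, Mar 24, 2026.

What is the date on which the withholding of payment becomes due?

Jul 14, 2026

The last day of the remediation period: 25 calendar days after Mar 21, 2026 is Apr 15, 2026.
The last day of the notice period: Apr 15, 2026 + 62 days = Jun 16, 2026.
The date on which the withholding of payment becomes due: Jun 16, 2026 + 28 days = Jul 14, 2026. Jul 14, 2026 is a Tuesday and is not a listed holiday, so no roll-forward applies.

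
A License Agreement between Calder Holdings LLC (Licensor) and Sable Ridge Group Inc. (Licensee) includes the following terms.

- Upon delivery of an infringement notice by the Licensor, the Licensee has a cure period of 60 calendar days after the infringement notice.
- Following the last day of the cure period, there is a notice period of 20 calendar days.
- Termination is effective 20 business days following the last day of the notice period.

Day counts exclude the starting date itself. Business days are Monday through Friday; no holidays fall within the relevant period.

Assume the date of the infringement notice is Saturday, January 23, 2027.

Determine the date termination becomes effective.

The last day of the cure period: January 23, 2027 + 60 days = March 24, 2027.
The last day of the notice period: 20 calendar days after March 24, 2027 is April 13, 2027.
The date termination becomes effective: 20 business days after Tuesday, April 13, 2027, skipping weekends — Apr 14, Apr 15, Apr 16, Apr 19, …, May 7, May 10, May 11 — lands on Tuesday, May 11, 2027.

May 11, 2027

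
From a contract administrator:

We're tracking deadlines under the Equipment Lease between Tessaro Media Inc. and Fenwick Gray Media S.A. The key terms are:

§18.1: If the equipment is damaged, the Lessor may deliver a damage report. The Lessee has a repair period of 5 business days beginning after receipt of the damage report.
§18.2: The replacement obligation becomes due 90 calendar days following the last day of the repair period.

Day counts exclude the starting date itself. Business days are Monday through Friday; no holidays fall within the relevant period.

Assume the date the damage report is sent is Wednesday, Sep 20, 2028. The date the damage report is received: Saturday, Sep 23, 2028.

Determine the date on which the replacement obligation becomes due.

From Saturday, Sep 23, 2028, 5 business days (Sep 25, Sep 26, Sep 27, Sep 28, Sep 29, skipping weekends) brings us to Friday, Sep 29, 2028, which is the last day of the repair period.
The date on which the replacement obligation becomes due: 90 calendar days after Sep 29, 2028 is Dec 28, 2028.

Dec 28, 2028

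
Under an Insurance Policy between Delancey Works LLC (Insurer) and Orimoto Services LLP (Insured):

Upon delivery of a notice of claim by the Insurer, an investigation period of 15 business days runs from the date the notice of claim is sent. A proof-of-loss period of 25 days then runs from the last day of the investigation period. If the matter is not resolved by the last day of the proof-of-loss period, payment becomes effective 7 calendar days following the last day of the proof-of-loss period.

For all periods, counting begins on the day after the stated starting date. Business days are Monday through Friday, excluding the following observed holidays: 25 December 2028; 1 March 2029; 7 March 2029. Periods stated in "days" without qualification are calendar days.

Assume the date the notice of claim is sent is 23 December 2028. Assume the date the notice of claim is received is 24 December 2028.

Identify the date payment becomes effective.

From Saturday, 23 December 2028, 15 business days (Dec 26, Dec 27, Dec 28, Dec 29, …, Jan 11, Jan 12, Jan 15, skipping weekends and the listed holiday on Dec 25) brings us to Monday, 15 January 2029, which is the last day of the investigation period.
The last day of the proof-of-loss period: 15 January 2029 + 25 days = 9 February 2029.
The date payment becomes effective: 9 February 2029 + 7 days = 16 February 2029.

16 February 2029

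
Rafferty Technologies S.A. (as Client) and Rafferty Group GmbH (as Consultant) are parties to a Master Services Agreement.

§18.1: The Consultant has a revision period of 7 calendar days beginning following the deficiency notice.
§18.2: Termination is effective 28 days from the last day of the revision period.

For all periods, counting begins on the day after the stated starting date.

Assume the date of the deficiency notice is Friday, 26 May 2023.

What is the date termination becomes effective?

Adding 7 calendar days to 26 May 2023 gives 2 June 2023, which is the last day of the revision period.
The date termination becomes effective: 28 calendar days after 2 June 2023 is 30 June 2023.

30 June 2023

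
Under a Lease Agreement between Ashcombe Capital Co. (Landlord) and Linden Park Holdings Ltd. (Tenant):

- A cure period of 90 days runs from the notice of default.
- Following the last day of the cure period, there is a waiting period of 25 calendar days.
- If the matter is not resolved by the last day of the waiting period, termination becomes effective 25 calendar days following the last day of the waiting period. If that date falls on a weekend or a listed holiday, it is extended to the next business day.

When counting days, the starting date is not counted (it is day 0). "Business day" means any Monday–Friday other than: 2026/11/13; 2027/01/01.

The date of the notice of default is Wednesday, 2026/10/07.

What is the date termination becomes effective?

The last day of the cure period: 2026/10/07 + 90 days = 2027/01/05.
The last day of the waiting period: 2027/01/05 + 25 days = 2027/01/30.
The date termination becomes effective: 2027/01/30 + 25 days = 2027/02/24. 2027/02/24 is a Wednesday and is not a listed holiday, so no roll-forward applies.

2027/02/24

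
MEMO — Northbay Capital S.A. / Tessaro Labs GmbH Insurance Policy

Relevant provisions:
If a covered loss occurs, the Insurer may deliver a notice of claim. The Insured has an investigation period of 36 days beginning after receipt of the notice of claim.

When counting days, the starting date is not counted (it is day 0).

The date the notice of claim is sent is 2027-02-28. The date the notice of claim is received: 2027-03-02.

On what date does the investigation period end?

2027-04-07

Adding 36 calendar days to 2027-03-02 gives 2027-04-07, which is the last day of the investigation period.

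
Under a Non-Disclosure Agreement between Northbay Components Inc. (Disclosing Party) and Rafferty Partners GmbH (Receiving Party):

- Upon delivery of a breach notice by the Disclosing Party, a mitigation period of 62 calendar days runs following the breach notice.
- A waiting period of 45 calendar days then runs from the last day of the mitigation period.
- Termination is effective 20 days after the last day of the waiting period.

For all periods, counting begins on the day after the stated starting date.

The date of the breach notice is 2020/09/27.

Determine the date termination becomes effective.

The last day of the mitigation period: 62 calendar days after 2020/09/27 is 2020/11/28.
Adding 45 calendar days to 2020/11/28 gives 2021/01/12, which is the last day of the waiting period.
The date termination becomes effective: 2021/01/12 + 20 days = 2021/02/01.

2021/02/01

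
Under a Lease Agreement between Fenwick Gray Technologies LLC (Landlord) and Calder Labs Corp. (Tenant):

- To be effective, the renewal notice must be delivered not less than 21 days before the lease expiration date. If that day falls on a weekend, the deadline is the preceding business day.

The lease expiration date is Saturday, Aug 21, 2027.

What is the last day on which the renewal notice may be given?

Jul 30, 2027

Counting back 21 calendar days from Aug 21, 2027 gives Jul 31, 2027. That is a Saturday, so the deadline moves back to Friday, Jul 30, 2027.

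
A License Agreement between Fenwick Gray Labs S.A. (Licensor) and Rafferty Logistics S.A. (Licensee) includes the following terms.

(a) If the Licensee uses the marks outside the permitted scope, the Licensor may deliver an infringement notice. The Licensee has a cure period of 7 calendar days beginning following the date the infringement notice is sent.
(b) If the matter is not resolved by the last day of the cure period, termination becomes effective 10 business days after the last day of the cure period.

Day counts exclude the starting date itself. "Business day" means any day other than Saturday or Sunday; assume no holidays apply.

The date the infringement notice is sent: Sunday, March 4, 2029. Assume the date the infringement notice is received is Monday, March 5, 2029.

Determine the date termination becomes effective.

The last day of the cure period: 7 calendar days after March 4, 2029 is March 11, 2029.
The date termination becomes effective: 10 business days after Sunday, March 11, 2029, skipping weekends — Mar 12, Mar 13, Mar 14, Mar 15, Mar 16, Mar 19, Mar 20, Mar 21, Mar 22, Mar 23 — lands on Friday, March 23, 2029.

March 23, 2029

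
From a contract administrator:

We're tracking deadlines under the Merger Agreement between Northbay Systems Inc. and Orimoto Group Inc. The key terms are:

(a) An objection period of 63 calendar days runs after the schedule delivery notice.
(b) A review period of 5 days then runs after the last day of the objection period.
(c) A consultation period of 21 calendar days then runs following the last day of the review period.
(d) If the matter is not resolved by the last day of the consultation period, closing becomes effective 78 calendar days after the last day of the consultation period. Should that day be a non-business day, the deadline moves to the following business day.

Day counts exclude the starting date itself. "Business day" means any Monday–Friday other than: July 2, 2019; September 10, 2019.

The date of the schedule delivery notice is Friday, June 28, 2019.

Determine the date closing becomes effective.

The last day of the objection period: June 28, 2019 + 63 days = August 30, 2019.
Adding 5 calendar days to August 30, 2019 gives September 4, 2019, which is the last day of the review period.
The last day of the consultation period: 21 calendar days after September 4, 2019 is September 25, 2019.
Adding 78 calendar days to September 25, 2019 gives December 12, 2019, which is the date closing becomes effective. December 12, 2019 is a Thursday and is not a listed holiday, so no roll-forward applies.

December 12, 2019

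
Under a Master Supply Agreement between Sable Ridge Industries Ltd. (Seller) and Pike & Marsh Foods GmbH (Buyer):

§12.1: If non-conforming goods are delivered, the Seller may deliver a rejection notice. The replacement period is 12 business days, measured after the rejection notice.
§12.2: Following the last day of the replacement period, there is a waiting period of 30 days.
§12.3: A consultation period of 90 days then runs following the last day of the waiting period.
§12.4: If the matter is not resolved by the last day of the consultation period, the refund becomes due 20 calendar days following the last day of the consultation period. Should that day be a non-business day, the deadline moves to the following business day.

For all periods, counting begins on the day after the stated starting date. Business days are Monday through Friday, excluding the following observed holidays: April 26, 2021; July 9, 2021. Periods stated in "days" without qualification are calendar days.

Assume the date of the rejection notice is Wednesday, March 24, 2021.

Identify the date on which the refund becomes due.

The last day of the replacement period: counting 12 business days from Wednesday, March 24, 2021 (Mar 25, Mar 26, Mar 29, Mar 30, …, Apr 7, Apr 8, Apr 9, skipping weekends) reaches Friday, April 9, 2021.
The last day of the waiting period: April 9, 2021 + 30 days = May 9, 2021.
Adding 90 calendar days to May 9, 2021 gives August 7, 2021, which is the last day of the consultation period.
The date on which the refund becomes due: 20 calendar days after August 7, 2021 is August 27, 2021. August 27, 2021 is a Friday and is not a listed holiday, so no roll-forward applies.

August 27, 2021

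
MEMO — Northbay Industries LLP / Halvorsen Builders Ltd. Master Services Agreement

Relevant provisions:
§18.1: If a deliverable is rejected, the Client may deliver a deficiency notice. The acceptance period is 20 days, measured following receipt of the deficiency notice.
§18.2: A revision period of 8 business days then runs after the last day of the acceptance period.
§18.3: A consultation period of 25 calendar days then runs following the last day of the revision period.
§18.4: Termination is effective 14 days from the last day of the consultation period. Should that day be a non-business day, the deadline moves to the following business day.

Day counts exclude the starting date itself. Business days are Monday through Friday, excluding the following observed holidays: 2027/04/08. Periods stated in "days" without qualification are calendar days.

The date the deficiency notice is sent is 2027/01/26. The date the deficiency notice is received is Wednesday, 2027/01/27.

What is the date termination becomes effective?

The last day of the acceptance period: 2027/01/27 + 20 days = 2027/02/16.
The last day of the revision period: 8 business days after Tuesday, 2027/02/16, skipping weekends — Feb 17, Feb 18, Feb 19, Feb 22, Feb 23, Feb 24, Feb 25, Feb 26 — lands on Friday, 2027/02/26.
The last day of the consultation period: 25 calendar days after 2027/02/26 is 2027/03/23.
The date termination becomes effective: 2027/03/23 + 14 days = 2027/04/06. 2027/04/06 is a Tuesday and is not a listed holiday, so no roll-forward applies.

2027/04/06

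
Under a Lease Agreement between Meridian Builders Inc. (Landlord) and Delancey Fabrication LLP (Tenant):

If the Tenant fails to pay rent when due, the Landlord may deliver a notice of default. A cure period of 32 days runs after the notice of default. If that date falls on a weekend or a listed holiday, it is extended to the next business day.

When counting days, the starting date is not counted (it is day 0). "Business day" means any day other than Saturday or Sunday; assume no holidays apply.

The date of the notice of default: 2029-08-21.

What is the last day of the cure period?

2029-09-24

The last day of the cure period: 32 calendar days after 2029-08-21 is 2029-09-22. That falls on a Saturday, so it rolls to the next business day, Monday, 2029-09-24.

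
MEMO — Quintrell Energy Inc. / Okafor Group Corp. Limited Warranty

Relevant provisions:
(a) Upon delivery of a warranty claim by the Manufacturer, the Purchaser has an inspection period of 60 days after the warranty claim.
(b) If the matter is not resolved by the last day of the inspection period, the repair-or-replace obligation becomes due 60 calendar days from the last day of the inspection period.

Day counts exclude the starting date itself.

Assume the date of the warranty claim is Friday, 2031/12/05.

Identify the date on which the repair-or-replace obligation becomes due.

The last day of the inspection period: 60 calendar days after 2031/12/05 is 2032/02/03.
The date on which the repair-or-replace obligation becomes due: 60 calendar days after 2032/02/03 is 2032/04/03.

2032/04/03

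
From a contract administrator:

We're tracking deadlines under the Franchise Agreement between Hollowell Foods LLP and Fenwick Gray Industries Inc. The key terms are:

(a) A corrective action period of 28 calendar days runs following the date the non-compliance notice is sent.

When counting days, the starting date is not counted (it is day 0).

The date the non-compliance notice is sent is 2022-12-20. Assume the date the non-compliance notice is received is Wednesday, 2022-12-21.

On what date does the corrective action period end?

The last day of the corrective action period: 28 calendar days after 2022-12-20 is 2023-01-17.

2023-01-17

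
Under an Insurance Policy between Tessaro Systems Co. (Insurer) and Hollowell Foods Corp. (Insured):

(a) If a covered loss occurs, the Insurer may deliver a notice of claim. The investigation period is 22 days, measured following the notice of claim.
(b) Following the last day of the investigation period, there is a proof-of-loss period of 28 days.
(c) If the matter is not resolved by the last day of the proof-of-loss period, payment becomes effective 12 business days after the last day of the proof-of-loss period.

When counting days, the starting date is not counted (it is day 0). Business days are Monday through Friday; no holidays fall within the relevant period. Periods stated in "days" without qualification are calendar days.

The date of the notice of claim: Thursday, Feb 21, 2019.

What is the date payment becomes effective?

The last day of the investigation period: Feb 21, 2019 + 22 days = Mar 15, 2019.
The last day of the proof-of-loss period: Mar 15, 2019 + 28 days = Apr 12, 2019.
From Friday, Apr 12, 2019, 12 business days (Apr 15, Apr 16, Apr 17, Apr 18, …, Apr 26, Apr 29, Apr 30, skipping weekends) brings us to Tuesday, Apr 30, 2019, which is the date payment becomes effective.

Apr 30, 2019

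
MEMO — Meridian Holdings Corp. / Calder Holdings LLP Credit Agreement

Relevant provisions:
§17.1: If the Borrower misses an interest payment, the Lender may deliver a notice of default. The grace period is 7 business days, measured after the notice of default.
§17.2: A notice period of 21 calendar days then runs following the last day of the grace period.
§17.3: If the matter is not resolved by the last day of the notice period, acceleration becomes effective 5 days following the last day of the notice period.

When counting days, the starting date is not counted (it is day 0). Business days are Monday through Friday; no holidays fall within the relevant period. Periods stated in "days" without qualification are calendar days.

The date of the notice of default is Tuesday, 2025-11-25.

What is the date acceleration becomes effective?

2025-12-30

From Tuesday, 2025-11-25, 7 business days (Nov 26, Nov 27, Nov 28, Dec 1, Dec 2, Dec 3, Dec 4, skipping weekends) brings us to Thursday, 2025-12-04, which is the last day of the grace period.
The last day of the notice period: 21 calendar days after 2025-12-04 is 2025-12-25.
The date acceleration becomes effective: 2025-12-25 + 5 days = 2025-12-30.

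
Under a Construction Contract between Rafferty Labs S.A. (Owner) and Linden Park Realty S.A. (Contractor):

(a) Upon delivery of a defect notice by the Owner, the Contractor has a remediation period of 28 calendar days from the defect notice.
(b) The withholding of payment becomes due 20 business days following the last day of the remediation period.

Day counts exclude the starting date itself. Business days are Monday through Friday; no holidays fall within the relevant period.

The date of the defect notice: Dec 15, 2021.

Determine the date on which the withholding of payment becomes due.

The last day of the remediation period: 28 calendar days after Dec 15, 2021 is Jan 12, 2022.
From Wednesday, Jan 12, 2022, 20 business days (Jan 13, Jan 14, Jan 17, Jan 18, …, Feb 7, Feb 8, Feb 9, skipping weekends) brings us to Wednesday, Feb 9, 2022, which is the date on which the withholding of payment becomes due.

Feb 9, 2022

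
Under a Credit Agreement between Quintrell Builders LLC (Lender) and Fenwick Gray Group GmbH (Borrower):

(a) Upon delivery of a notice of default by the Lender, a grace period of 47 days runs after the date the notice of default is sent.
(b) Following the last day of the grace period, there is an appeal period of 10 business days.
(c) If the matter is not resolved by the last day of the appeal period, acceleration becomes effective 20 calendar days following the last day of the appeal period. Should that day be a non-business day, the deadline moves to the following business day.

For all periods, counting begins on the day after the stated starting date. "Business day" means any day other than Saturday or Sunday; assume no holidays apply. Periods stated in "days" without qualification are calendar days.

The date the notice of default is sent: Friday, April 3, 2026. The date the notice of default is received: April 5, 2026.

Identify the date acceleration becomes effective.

June 23, 2026

The last day of the grace period: April 3, 2026 + 47 days = May 20, 2026.
The last day of the appeal period: counting 10 business days from Wednesday, May 20, 2026 (May 21, May 22, May 25, May 26, May 27, May 28, May 29, Jun 1, Jun 2, Jun 3, skipping weekends) reaches Wednesday, June 3, 2026.
The date acceleration becomes effective: June 3, 2026 + 20 days = June 23, 2026. June 23, 2026 is a Tuesday, so no roll-forward applies.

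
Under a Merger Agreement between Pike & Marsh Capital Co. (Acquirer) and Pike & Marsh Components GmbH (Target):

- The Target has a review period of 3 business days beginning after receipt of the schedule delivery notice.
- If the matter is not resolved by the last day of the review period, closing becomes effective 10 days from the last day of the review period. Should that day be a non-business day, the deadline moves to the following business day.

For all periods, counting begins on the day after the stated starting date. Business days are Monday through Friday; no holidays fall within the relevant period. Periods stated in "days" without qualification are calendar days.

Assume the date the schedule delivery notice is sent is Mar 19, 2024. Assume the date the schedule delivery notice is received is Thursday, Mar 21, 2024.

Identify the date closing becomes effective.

From Thursday, Mar 21, 2024, 3 business days (Mar 22, Mar 25, Mar 26, skipping weekends) brings us to Tuesday, Mar 26, 2024, which is the last day of the review period.
The date closing becomes effective: Mar 26, 2024 + 10 days = Apr 5, 2024. Apr 5, 2024 is a Friday, so no roll-forward applies.

Apr 5, 2024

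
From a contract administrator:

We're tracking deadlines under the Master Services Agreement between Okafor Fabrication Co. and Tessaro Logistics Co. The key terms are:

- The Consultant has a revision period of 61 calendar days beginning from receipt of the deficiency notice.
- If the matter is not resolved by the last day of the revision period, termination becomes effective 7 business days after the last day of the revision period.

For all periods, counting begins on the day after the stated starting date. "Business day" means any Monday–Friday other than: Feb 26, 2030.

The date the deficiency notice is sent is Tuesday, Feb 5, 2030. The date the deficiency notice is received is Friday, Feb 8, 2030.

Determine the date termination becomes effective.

Apr 19, 2030

Adding 61 calendar days to Feb 8, 2030 gives Apr 10, 2030, which is the last day of the revision period.
The date termination becomes effective: counting 7 business days from Wednesday, Apr 10, 2030 (Apr 11, Apr 12, Apr 15, Apr 16, Apr 17, Apr 18, Apr 19, skipping weekends) reaches Friday, Apr 19, 2030.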